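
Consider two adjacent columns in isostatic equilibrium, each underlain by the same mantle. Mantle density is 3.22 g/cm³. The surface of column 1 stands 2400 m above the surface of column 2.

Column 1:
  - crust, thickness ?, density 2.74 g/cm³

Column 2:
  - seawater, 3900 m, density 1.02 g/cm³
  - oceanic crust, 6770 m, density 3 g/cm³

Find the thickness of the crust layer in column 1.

Take the compensation level at the base of the deeper column (depth z_c below the surface of column 1) and equate Σ ρ_i t_i down to z_c; mantle fills any gap and the z_c terms cancel.
Column 1: x×2.74 + (z_c − 0 − x)×3.22
Column 2: 2400×0 + 3900×1.02 + 6770×3 + (z_c − 2400 − 10670)×3.22
The z_c×3.22 term appears on both sides and cancels. Collect the known terms of each column as K = Σ(ρt)_known − 3.22 × (depth of known layers): K_1 = 0 − 3.22×0 = 0; K_2 = 24288 − 3.22×(2400 + 10670) = −17797.4.
Balance: K_1 − x×(3.22 − 2.74) = K_2, so x = (K_1 − K_2)/(3.22 − 2.74) = 17797.4/0.48 = 37100 m.

37100 m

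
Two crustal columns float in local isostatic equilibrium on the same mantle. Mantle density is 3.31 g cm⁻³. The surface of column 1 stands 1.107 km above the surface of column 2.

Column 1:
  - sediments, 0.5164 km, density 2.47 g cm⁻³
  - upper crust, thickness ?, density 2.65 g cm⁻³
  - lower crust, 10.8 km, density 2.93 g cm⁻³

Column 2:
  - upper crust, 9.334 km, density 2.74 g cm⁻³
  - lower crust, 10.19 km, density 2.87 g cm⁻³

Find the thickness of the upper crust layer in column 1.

Take the compensation level at the base of the deeper column (depth z_c below the surface of column 1) and equate Σ ρ_i t_i down to z_c; mantle fills any gap and the z_c terms cancel.
Column 1: 0.5164×2.47 + x×2.65 + 10.8×2.93 + (z_c − 11.3164 − x)×3.31
Column 2: 1.107×0 + 9.334×2.74 + 10.19×2.87 + (z_c − 1.107 − 19.524)×3.31
The z_c×3.31 term appears on both sides and cancels. Collect the known terms of each column as K = Σ(ρt)_known − 3.31 × (depth of known layers): K_1 = 32.919508 − 3.31×11.3164 = −4.537776; K_2 = 54.82046 − 3.31×(1.107 + 19.524) = −13.46815.
Balance: K_1 − x×(3.31 − 2.65) = K_2, so x = (K_1 − K_2)/(3.31 − 2.65) = 8.93037/0.66 = 13.5 km.

13.5 km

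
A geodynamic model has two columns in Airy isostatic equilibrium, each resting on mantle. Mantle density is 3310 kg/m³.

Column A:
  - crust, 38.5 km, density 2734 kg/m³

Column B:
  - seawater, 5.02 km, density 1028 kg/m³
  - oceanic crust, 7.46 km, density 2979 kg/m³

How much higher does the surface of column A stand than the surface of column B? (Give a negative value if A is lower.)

For any compensation level in the mantle, the mantle terms cancel and isostasy reduces to e = (Σt_A − Σt_B) − (Σ(ρt)_A − Σ(ρt)_B) / ρ_m.
Σt_A = 38.5 km; Σt_B = 12.48 km; Σ(ρt)_A = 105259; Σ(ρt)_B = 27383.9 (in km·kg/m³).
e = (38.5 − 12.48) − (105259 − 27383.9) / 3310 = 2.49 km.

2.49 km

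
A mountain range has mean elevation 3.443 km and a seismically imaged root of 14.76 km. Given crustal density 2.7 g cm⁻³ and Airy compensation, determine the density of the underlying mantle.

Airy balance: ρ_c h = (ρ_m − ρ_c) r → ρ_m = ρ_c (1 + h/r).
ρ_m = 2.7 × (1 + 3.443 km/14.76 km) = 3.33 g cm⁻³.

3.33 g cm⁻³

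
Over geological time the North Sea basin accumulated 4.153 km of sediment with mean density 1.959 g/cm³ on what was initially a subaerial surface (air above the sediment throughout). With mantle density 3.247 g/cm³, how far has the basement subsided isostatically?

Subaerial load: s = t ρ_sed / ρ_m = 4.153 km × 1.959/3.247 = 2.51 km.

2.51 km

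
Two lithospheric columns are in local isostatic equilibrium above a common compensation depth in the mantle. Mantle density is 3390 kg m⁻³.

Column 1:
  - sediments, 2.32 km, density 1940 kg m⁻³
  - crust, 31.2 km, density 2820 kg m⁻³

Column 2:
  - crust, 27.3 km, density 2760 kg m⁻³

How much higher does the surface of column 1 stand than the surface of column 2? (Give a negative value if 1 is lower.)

For any compensation level in the mantle, the mantle terms cancel and isostasy reduces to e = (Σt_1 − Σt_2) − (Σ(ρt)_1 − Σ(ρt)_2) / ρ_m.
Σt_1 = 33.52 km; Σt_2 = 27.3 km; Σ(ρt)_1 = 92484.8; Σ(ρt)_2 = 75348 (in km·kg m⁻³).
e = (33.52 − 27.3) − (92484.8 − 75348) / 3390 = 1.16 km.

1.16 km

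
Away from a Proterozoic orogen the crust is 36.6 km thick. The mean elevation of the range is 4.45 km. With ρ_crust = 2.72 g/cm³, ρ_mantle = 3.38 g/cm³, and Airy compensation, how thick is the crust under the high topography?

59.4 km

Root depth r = h ρ_c / (ρ_m − ρ_c) = 4.45 km × 2.72 / 0.66 = 18.34 km.
Total thickness = T + h + r = 36.6 km + 4.45 km + 18.34 km = 59.4 km.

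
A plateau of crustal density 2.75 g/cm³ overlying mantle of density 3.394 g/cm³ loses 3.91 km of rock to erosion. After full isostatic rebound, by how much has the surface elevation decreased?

0.742 km

Rebound u = e ρ_c/ρ_m = 3.91 km × 2.75/3.394 = 3.168 km.
Net surface drop = e − u = 3.91 km − 3.168 km = e (ρ_m − ρ_c)/ρ_m = 0.742 km.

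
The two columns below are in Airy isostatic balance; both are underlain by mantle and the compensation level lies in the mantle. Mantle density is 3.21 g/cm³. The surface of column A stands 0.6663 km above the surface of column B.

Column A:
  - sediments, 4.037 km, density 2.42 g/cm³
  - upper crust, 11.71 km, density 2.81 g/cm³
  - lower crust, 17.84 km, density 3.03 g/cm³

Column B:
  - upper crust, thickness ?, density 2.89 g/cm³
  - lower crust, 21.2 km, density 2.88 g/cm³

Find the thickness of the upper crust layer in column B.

6.09 km

Take the compensation level at the base of the deeper column (depth z_c below the surface of column A) and equate Σ ρ_i t_i down to z_c; mantle fills any gap and the z_c terms cancel.
Column A: 4.037×2.42 + 11.71×2.81 + 17.84×3.03 + (z_c − 33.587)×3.21
Column B: 0.6663×0 + x×2.89 + 21.2×2.88 + (z_c − 0.6663 − 21.2 − x)×3.21
The z_c×3.21 term appears on both sides and cancels. Collect the known terms of each column as K = Σ(ρt)_known − 3.21 × (depth of known layers): K_A = 96.72984 − 3.21×33.587 = −11.08443; K_B = 61.056 − 3.21×(0.6663 + 21.2) = −9.134823.
Balance: K_A = K_B − x×(3.21 − 2.89), so x = (K_B − K_A)/(3.21 − 2.89) = 1.94961/0.32 = 6.09 km.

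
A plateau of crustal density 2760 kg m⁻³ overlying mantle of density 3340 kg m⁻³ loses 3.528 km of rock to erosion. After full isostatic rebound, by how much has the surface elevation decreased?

Rebound u = e ρ_c/ρ_m = 3.528 km × 2760/3340 = 2.915 km.
Net surface drop = e − u = 3.528 km − 2.915 km = e (ρ_m − ρ_c)/ρ_m = 0.613 km.

0.613 km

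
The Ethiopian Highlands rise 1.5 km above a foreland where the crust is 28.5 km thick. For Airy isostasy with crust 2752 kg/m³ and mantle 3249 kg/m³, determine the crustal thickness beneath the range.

38.3 km

Root depth r = h ρ_c / (ρ_m − ρ_c) = 1.5 km × 2752 / 497 = 8.306 km.
Total thickness = T + h + r = 28.5 km + 1.5 km + 8.306 km = 38.3 km.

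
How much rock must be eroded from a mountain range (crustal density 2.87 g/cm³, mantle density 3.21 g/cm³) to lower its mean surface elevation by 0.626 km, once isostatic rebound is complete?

5.91 km

Net drop Δ = e − u = e − e ρ_c/ρ_m = e (ρ_m − ρ_c)/ρ_m.
e = Δ ρ_m/(ρ_m − ρ_c) = 0.626 km × 3.21/0.34 = 5.91 km.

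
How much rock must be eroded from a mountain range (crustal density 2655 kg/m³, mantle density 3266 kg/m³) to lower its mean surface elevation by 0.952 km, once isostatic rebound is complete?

5.09 km

Net drop Δ = e − u = e − e ρ_c/ρ_m = e (ρ_m − ρ_c)/ρ_m.
e = Δ ρ_m/(ρ_m − ρ_c) = 0.952 km × 3266/611 = 5.09 km.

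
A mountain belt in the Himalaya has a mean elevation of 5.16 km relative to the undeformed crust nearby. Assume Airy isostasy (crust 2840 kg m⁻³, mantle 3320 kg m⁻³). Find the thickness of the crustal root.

By Archimedes' principle applied to the lithosphere: the weight of the topography is balanced by the buoyancy of the root, ρ_c h = (ρ_m − ρ_c) r.
r = h · ρ_c / (ρ_m − ρ_c) = 5.16 km × 2840 / (3320 − 2840) = 30.5 km.

30.5 km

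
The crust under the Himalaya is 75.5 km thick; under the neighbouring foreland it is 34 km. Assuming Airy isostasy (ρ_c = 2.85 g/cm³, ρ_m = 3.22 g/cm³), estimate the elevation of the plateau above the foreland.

Excess crust Δ = 75.5 km − 34 km = 41.5 km, split between elevation h and root r with h + r = Δ.
Airy balance ρ_c h = (ρ_m − ρ_c) r gives r = h ρ_c/(ρ_m − ρ_c), so h (1 + ρ_c/(ρ_m − ρ_c)) = Δ, i.e. h = Δ (ρ_m − ρ_c)/ρ_m.
h = 41.5 km × 0.37/3.22 = 4.77 km.

4.77 km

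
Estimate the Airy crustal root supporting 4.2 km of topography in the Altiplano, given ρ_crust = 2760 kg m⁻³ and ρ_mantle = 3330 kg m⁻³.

Equating mass per unit area of the two columns: the weight of the topography is balanced by the buoyancy of the root, ρ_c h = (ρ_m − ρ_c) r.
r = h · ρ_c / (ρ_m − ρ_c) = 4.2 km × 2760 / (3330 − 2760) = 20.3 km.

20.3 km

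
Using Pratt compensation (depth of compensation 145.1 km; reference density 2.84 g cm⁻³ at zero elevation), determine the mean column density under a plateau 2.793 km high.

2.79 g cm⁻³

Pratt balance: ρ_ref D = ρ (D + h).
ρ = ρ_ref D/(D + h) = 2.84 × 145.1 km/(145.1 km + 2.793 km) = 2.79 g cm⁻³.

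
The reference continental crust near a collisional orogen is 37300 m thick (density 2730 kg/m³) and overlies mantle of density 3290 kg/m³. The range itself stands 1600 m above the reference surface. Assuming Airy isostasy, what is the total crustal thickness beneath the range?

Root depth r = h ρ_c / (ρ_m − ρ_c) = 1600 m × 2730 / 560 = 7800 m.
Total thickness = T + h + r = 37300 m + 1600 m + 7800 m = 46700 m.

46700 m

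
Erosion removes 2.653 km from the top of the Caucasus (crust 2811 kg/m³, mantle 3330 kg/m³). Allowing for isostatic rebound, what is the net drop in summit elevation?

Rebound u = e ρ_c/ρ_m = 2.653 km × 2811/3330 = 2.24 km.
Net surface drop = e − u = 2.653 km − 2.24 km = e (ρ_m − ρ_c)/ρ_m = 0.413 km.

0.413 km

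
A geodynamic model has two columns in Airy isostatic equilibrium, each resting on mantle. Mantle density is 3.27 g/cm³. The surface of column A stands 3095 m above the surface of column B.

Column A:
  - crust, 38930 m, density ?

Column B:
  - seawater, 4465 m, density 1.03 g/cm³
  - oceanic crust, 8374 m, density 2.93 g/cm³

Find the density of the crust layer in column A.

2.68 g/cm³

Take the compensation level at the base of the deeper column (depth z_c below the surface of column A) and equate Σ ρ_i t_i down to z_c; mantle fills any gap and the z_c terms cancel.
Column A: 38930×ρ + (z_c − 38930)×3.27
Column B: 3095×0 + 4465×1.03 + 8374×2.93 + (z_c − 3095 − 12839)×3.27
The z_c×3.27 term appears on both sides and cancels. Collect the known terms of each column as K = Σ(ρt)_known − 3.27 × (depth of known layers): K_A = 0 − 3.27×38930 = −127301.1; K_B = 29134.77 − 3.27×(3095 + 12839) = −22969.41.
Balance: K_A + 38930×ρ = K_B, so ρ = (K_B − K_A)/38930 = 104332/38930 = 2.68 g/cm³.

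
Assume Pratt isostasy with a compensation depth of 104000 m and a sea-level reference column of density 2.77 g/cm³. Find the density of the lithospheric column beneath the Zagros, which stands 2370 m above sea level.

Pratt balance: ρ_ref D = ρ (D + h).
ρ = ρ_ref D/(D + h) = 2.77 × 104000 m/(104000 m + 2370 m) = 2.71 g/cm³.

2.71 g/cm³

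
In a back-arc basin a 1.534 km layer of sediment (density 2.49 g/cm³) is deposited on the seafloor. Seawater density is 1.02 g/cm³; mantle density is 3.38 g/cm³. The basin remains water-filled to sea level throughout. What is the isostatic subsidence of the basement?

0.956 km

Submarine loading: the sediment displaces seawater, and the subsidence is in turn flooded, so s (ρ_m − ρ_w) = t (ρ_sed − ρ_w).
s = 1.534 km × (2.49 − 1.02) / (3.38 − 1.02) = 0.956 km.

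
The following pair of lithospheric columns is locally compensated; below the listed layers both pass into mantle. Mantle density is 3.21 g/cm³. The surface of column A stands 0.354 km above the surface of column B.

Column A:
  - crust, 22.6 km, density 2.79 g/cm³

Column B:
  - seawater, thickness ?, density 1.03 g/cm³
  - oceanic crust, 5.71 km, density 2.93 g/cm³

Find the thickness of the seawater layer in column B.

Take the compensation level at the base of the deeper column (depth z_c below the surface of column A) and equate Σ ρ_i t_i down to z_c; mantle fills any gap and the z_c terms cancel.
Column A: 22.6×2.79 + (z_c − 22.6)×3.21
Column B: 0.354×0 + x×1.03 + 5.71×2.93 + (z_c − 0.354 − 5.71 − x)×3.21
The z_c×3.21 term appears on both sides and cancels. Collect the known terms of each column as K = Σ(ρt)_known − 3.21 × (depth of known layers): K_A = 63.054 − 3.21×22.6 = −9.492; K_B = 16.7303 − 3.21×(0.354 + 5.71) = −2.73514.
Balance: K_A = K_B − x×(3.21 − 1.03), so x = (K_B − K_A)/(3.21 − 1.03) = 6.75686/2.18 = 3.1 km.

3.1 km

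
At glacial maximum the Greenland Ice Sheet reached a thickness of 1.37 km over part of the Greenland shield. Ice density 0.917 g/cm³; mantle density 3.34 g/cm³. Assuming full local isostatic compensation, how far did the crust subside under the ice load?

Balancing pressure at the compensation depth: the ice load ρ_ice t is balanced by mantle displaced below, ρ_m s.
s = t ρ_ice / ρ_m = 1.37 km × 0.917/3.34 = 0.376 km.

0.376 km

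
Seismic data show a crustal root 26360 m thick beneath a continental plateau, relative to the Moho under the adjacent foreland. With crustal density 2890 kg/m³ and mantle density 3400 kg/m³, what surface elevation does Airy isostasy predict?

For local isostatic compensation: ρ_c h = (ρ_m − ρ_c) r.
h = r (ρ_m − ρ_c) / ρ_c = 26360 m × (3400 − 2890) / 2890 = 4650 m.

4650 m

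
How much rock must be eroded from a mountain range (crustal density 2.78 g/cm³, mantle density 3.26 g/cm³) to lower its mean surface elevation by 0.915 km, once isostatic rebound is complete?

6.21 km

Net drop Δ = e − u = e − e ρ_c/ρ_m = e (ρ_m − ρ_c)/ρ_m.
e = Δ ρ_m/(ρ_m − ρ_c) = 0.915 km × 3.26/0.48 = 6.21 km.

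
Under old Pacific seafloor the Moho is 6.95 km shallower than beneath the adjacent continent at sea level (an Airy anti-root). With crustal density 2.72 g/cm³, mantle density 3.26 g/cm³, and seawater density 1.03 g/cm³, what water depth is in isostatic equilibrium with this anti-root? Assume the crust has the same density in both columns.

Replacing a thickness d of crust by seawater at the top must be balanced by replacing crust with mantle at the base: d (ρ_c − ρ_w) = a (ρ_m − ρ_c).
d = a (ρ_m − ρ_c)/(ρ_c − ρ_w) = 6.95 km × 0.54/1.69 = 2.22 km.

2.22 km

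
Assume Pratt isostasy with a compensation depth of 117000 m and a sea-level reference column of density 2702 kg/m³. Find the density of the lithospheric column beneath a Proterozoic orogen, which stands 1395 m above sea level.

Pratt balance: ρ_ref D = ρ (D + h).
ρ = ρ_ref D/(D + h) = 2702 × 117000 m/(117000 m + 1395 m) = 2670 kg/m³.

2670 kg/m³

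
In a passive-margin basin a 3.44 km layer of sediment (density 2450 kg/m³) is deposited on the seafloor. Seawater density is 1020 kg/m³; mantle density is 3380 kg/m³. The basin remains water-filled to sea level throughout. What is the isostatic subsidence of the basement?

2.08 km

Submarine loading: the sediment displaces seawater, and the subsidence is in turn flooded, so s (ρ_m − ρ_w) = t (ρ_sed − ρ_w).
s = 3.44 km × (2450 − 1020) / (3380 − 1020) = 2.08 km.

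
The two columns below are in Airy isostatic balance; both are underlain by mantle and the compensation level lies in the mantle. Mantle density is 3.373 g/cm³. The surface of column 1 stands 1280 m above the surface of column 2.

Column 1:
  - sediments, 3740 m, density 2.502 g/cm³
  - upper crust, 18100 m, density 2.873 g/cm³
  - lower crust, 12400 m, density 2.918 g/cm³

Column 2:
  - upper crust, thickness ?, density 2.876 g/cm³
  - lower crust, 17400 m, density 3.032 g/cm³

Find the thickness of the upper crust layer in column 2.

Take the compensation level at the base of the deeper column (depth z_c below the surface of column 1) and equate Σ ρ_i t_i down to z_c; mantle fills any gap and the z_c terms cancel.
Column 1: 3740×2.502 + 18100×2.873 + 12400×2.918 + (z_c − 34240)×3.373
Column 2: 1280×0 + x×2.876 + 17400×3.032 + (z_c − 1280 − 17400 − x)×3.373
The z_c×3.373 term appears on both sides and cancels. Collect the known terms of each column as K = Σ(ρt)_known − 3.373 × (depth of known layers): K_1 = 97541.98 − 3.373×34240 = −17949.54; K_2 = 52756.8 − 3.373×(1280 + 17400) = −10250.84.
Balance: K_1 = K_2 − x×(3.373 − 2.876), so x = (K_2 − K_1)/(3.373 − 2.876) = 7698.7/0.497 = 15500 m.

15500 m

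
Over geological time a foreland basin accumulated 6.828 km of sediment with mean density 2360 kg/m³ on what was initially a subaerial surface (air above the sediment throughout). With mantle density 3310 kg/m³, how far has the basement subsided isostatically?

Subaerial load: s = t ρ_sed / ρ_m = 6.828 km × 2360/3310 = 4.87 km.

4.87 km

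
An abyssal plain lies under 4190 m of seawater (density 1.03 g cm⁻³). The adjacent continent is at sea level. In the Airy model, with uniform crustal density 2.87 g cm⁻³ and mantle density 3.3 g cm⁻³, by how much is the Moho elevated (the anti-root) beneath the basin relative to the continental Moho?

17900 m

Balancing pressure at the compensation depth: replacing crust with seawater at the top is compensated by replacing crust with mantle at the base: d (ρ_c − ρ_w) = a (ρ_m − ρ_c).
a = d (ρ_c − ρ_w)/(ρ_m − ρ_c) = 4190 m × 1.84/0.43 = 17900 m.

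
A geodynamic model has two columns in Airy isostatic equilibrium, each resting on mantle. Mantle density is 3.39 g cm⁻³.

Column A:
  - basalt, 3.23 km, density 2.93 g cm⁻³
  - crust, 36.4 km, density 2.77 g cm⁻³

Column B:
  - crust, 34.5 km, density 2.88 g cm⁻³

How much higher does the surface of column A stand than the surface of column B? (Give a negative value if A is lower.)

For any compensation level in the mantle, the mantle terms cancel and isostasy reduces to e = (Σt_A − Σt_B) − (Σ(ρt)_A − Σ(ρt)_B) / ρ_m.
Σt_A = 39.63 km; Σt_B = 34.5 km; Σ(ρt)_A = 110.2919; Σ(ρt)_B = 99.36 (in km·g cm⁻³).
e = (39.63 − 34.5) − (110.2919 − 99.36) / 3.39 = 1.91 km.

1.91 km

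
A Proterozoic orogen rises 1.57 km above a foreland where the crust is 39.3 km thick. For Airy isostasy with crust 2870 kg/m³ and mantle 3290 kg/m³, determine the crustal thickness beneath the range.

51.6 km

Root depth r = h ρ_c / (ρ_m − ρ_c) = 1.57 km × 2870 / 420 = 10.73 km.
Total thickness = T + h + r = 39.3 km + 1.57 km + 10.73 km = 51.6 km.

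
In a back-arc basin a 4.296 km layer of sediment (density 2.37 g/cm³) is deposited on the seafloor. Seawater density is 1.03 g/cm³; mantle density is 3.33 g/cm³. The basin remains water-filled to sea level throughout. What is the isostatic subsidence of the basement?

2.5 km

Submarine loading: the sediment displaces seawater, and the subsidence is in turn flooded, so s (ρ_m − ρ_w) = t (ρ_sed − ρ_w).
s = 4.296 km × (2.37 − 1.03) / (3.33 − 1.03) = 2.5 km.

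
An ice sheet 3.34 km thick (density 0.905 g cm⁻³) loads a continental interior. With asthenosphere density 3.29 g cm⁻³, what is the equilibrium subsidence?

0.919 km

Isostatic balance requires: the ice load ρ_ice t is balanced by mantle displaced below, ρ_m s.
s = t ρ_ice / ρ_m = 3.34 km × 0.905/3.29 = 0.919 km.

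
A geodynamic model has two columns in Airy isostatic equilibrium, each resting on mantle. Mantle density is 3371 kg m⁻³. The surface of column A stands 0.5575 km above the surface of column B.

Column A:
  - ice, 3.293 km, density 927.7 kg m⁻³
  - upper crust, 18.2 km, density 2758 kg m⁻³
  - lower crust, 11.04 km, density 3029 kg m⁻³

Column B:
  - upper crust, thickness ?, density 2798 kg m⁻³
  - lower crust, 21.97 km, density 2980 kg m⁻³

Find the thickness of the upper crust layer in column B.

21.8 km

Take the compensation level at the base of the deeper column (depth z_c below the surface of column A) and equate Σ ρ_i t_i down to z_c; mantle fills any gap and the z_c terms cancel.
Column A: 3.293×927.7 + 18.2×2758 + 11.04×3029 + (z_c − 32.533)×3371
Column B: 0.5575×0 + x×2798 + 21.97×2980 + (z_c − 0.5575 − 21.97 − x)×3371
The z_c×3371 term appears on both sides and cancels. Collect the known terms of each column as K = Σ(ρt)_known − 3371 × (depth of known layers): K_A = 86690.6761 − 3371×32.533 = −22978.0669; K_B = 65470.6 − 3371×(0.5575 + 21.97) = −10469.6025.
Balance: K_A = K_B − x×(3371 − 2798), so x = (K_B − K_A)/(3371 − 2798) = 12508.5/573 = 21.8 km.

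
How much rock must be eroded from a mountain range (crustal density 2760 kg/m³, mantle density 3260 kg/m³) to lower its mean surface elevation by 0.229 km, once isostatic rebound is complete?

1.49 km

Net drop Δ = e − u = e − e ρ_c/ρ_m = e (ρ_m − ρ_c)/ρ_m.
e = Δ ρ_m/(ρ_m − ρ_c) = 0.229 km × 3260/500 = 1.49 km.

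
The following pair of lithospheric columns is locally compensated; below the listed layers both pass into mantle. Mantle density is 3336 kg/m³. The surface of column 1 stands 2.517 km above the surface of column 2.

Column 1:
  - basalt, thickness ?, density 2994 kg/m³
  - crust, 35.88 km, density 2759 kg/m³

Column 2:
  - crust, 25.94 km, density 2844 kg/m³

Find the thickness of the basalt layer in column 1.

Take the compensation level at the base of the deeper column (depth z_c below the surface of column 1) and equate Σ ρ_i t_i down to z_c; mantle fills any gap and the z_c terms cancel.
Column 1: x×2994 + 35.88×2759 + (z_c − 35.88 − x)×3336
Column 2: 2.517×0 + 25.94×2844 + (z_c − 2.517 − 25.94)×3336
The z_c×3336 term appears on both sides and cancels. Collect the known terms of each column as K = Σ(ρt)_known − 3336 × (depth of known layers): K_1 = 98992.92 − 3336×35.88 = −20702.76; K_2 = 73773.36 − 3336×(2.517 + 25.94) = −21159.192.
Balance: K_1 − x×(3336 − 2994) = K_2, so x = (K_1 − K_2)/(3336 − 2994) = 456.432/342 = 1.33 km.

1.33 km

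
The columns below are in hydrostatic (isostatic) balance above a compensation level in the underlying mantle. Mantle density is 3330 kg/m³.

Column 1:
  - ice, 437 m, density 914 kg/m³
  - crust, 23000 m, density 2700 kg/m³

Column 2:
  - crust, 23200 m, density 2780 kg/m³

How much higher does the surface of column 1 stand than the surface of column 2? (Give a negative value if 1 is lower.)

For any compensation level in the mantle, the mantle terms cancel and isostasy reduces to e = (Σt_1 − Σt_2) − (Σ(ρt)_1 − Σ(ρt)_2) / ρ_m.
Σt_1 = 23437 m; Σt_2 = 23200 m; Σ(ρt)_1 = 62499418; Σ(ρt)_2 = 64496000 (in m·kg/m³).
e = (23437 − 23200) − (62499418 − 64496000) / 3330 = 837 m.

837 m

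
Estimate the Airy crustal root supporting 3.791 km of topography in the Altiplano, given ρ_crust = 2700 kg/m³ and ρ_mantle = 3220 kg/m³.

19.7 km

By Archimedes' principle applied to the lithosphere: the weight of the topography is balanced by the buoyancy of the root, ρ_c h = (ρ_m − ρ_c) r.
r = h · ρ_c / (ρ_m − ρ_c) = 3.791 km × 2700 / (3220 − 2700) = 19.7 km.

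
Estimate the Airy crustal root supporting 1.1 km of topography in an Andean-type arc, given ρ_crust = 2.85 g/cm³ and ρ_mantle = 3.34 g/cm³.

For local isostatic compensation: the weight of the topography is balanced by the buoyancy of the root, ρ_c h = (ρ_m − ρ_c) r.
r = h · ρ_c / (ρ_m − ρ_c) = 1.1 km × 2.85 / (3.34 − 2.85) = 6.4 km.

6.4 km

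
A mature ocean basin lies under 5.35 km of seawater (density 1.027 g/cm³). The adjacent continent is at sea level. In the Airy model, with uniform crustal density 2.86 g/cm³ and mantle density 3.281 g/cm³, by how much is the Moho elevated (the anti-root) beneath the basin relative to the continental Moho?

23.3 km

Balancing pressure at the compensation depth: replacing crust with seawater at the top is compensated by replacing crust with mantle at the base: d (ρ_c − ρ_w) = a (ρ_m − ρ_c).
a = d (ρ_c − ρ_w)/(ρ_m − ρ_c) = 5.35 km × 1.833/0.421 = 23.3 km.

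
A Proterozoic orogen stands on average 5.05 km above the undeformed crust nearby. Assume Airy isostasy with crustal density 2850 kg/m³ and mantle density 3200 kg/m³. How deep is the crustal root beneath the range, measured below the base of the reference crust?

41.1 km

By Archimedes' principle applied to the lithosphere: the weight of the topography is balanced by the buoyancy of the root, ρ_c h = (ρ_m − ρ_c) r.
r = h · ρ_c / (ρ_m − ρ_c) = 5.05 km × 2850 / (3200 − 2850) = 41.1 km.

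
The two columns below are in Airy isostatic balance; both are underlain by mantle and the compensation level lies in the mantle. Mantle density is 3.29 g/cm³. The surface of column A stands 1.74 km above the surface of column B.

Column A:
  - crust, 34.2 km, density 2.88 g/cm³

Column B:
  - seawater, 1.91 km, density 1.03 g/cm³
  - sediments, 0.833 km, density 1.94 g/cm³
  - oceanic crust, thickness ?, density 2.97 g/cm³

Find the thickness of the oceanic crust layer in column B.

8.93 km

Take the compensation level at the base of the deeper column (depth z_c below the surface of column A) and equate Σ ρ_i t_i down to z_c; mantle fills any gap and the z_c terms cancel.
Column A: 34.2×2.88 + (z_c − 34.2)×3.29
Column B: 1.74×0 + 1.91×1.03 + 0.833×1.94 + x×2.97 + (z_c − 1.74 − 2.743 − x)×3.29
The z_c×3.29 term appears on both sides and cancels. Collect the known terms of each column as K = Σ(ρt)_known − 3.29 × (depth of known layers): K_A = 98.496 − 3.29×34.2 = −14.022; K_B = 3.58332 − 3.29×(1.74 + 2.743) = −11.16575.
Balance: K_A = K_B − x×(3.29 − 2.97), so x = (K_B − K_A)/(3.29 − 2.97) = 2.85625/0.32 = 8.93 km.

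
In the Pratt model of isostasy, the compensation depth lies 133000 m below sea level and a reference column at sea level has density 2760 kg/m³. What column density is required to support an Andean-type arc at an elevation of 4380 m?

Pratt balance: ρ_ref D = ρ (D + h).
ρ = ρ_ref D/(D + h) = 2760 × 133000 m/(133000 m + 4380 m) = 2670 kg/m³.

2670 kg/m³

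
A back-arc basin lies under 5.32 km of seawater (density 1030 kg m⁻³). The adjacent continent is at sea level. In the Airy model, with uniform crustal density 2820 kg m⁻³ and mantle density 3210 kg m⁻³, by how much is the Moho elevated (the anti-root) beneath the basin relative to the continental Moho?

24.4 km

In Airy isostatic equilibrium: replacing crust with seawater at the top is compensated by replacing crust with mantle at the base: d (ρ_c − ρ_w) = a (ρ_m − ρ_c).
a = d (ρ_c − ρ_w)/(ρ_m − ρ_c) = 5.32 km × 1790/390 = 24.4 km.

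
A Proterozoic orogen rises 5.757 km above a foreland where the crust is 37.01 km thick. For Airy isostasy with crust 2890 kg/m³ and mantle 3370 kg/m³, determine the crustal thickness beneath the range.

Root depth r = h ρ_c / (ρ_m − ρ_c) = 5.757 km × 2890 / 480 = 34.66 km.
Total thickness = T + h + r = 37.01 km + 5.757 km + 34.66 km = 77.4 km.

77.4 km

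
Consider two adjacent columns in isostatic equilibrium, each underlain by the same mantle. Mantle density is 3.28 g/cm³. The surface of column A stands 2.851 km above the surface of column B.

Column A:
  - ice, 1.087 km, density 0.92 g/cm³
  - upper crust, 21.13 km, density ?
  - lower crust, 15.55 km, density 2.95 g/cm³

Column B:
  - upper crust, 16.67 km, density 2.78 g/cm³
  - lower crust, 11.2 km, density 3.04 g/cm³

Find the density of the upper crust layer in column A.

2.68 g/cm³

Take the compensation level at the base of the deeper column (depth z_c below the surface of column A) and equate Σ ρ_i t_i down to z_c; mantle fills any gap and the z_c terms cancel.
Column A: 1.087×0.92 + 21.13×ρ + 15.55×2.95 + (z_c − 37.767)×3.28
Column B: 2.851×0 + 16.67×2.78 + 11.2×3.04 + (z_c − 2.851 − 27.87)×3.28
The z_c×3.28 term appears on both sides and cancels. Collect the known terms of each column as K = Σ(ρt)_known − 3.28 × (depth of known layers): K_A = 46.87254 − 3.28×37.767 = −77.00322; K_B = 80.3906 − 3.28×(2.851 + 27.87) = −20.37428.
Balance: K_A + 21.13×ρ = K_B, so ρ = (K_B − K_A)/21.13 = 56.6289/21.13 = 2.68 g/cm³.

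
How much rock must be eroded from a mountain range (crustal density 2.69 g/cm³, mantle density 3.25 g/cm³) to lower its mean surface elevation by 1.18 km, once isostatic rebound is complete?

Net drop Δ = e − u = e − e ρ_c/ρ_m = e (ρ_m − ρ_c)/ρ_m.
e = Δ ρ_m/(ρ_m − ρ_c) = 1.18 km × 3.25/0.56 = 6.85 km.

6.85 km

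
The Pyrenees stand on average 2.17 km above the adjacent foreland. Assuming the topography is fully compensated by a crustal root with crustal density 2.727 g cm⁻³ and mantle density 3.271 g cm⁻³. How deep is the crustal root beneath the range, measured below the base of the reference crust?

Balancing pressure at the compensation depth: the weight of the topography is balanced by the buoyancy of the root, ρ_c h = (ρ_m − ρ_c) r.
r = h · ρ_c / (ρ_m − ρ_c) = 2.17 km × 2.727 / (3.271 − 2.727) = 10.9 km.

10.9 km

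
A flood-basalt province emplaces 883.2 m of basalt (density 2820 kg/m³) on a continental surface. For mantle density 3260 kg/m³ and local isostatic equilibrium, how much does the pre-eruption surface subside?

Subaerial loading: s = t ρ_load / ρ_m.
s = 883.2 m × 2820/3260 = 764 m.

764 m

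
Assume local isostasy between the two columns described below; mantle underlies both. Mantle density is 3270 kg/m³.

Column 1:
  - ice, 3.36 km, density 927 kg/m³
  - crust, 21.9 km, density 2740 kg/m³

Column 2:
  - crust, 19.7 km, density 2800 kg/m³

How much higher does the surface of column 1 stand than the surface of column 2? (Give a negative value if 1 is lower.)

3.13 km

For any compensation level in the mantle, the mantle terms cancel and isostasy reduces to e = (Σt_1 − Σt_2) − (Σ(ρt)_1 − Σ(ρt)_2) / ρ_m.
Σt_1 = 25.26 km; Σt_2 = 19.7 km; Σ(ρt)_1 = 63120.72; Σ(ρt)_2 = 55160 (in km·kg/m³).
e = (25.26 − 19.7) − (63120.72 − 55160) / 3270 = 3.13 km.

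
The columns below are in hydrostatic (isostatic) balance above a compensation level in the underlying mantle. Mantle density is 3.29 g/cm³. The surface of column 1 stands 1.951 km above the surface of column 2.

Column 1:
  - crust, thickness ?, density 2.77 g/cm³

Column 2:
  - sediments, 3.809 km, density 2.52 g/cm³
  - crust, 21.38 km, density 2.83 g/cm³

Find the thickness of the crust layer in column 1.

36.9 km

Take the compensation level at the base of the deeper column (depth z_c below the surface of column 1) and equate Σ ρ_i t_i down to z_c; mantle fills any gap and the z_c terms cancel.
Column 1: x×2.77 + (z_c − 0 − x)×3.29
Column 2: 1.951×0 + 3.809×2.52 + 21.38×2.83 + (z_c − 1.951 − 25.189)×3.29
The z_c×3.29 term appears on both sides and cancels. Collect the known terms of each column as K = Σ(ρt)_known − 3.29 × (depth of known layers): K_1 = 0 − 3.29×0 = 0; K_2 = 70.10408 − 3.29×(1.951 + 25.189) = −19.18652.
Balance: K_1 − x×(3.29 − 2.77) = K_2, so x = (K_1 − K_2)/(3.29 − 2.77) = 19.1865/0.52 = 36.9 km.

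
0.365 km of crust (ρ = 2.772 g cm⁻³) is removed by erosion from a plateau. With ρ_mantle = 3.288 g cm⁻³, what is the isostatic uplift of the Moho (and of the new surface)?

0.308 km

Unloading: uplift u = e ρ_c/ρ_m = 0.365 km × 2.772/3.288 = 0.308 km.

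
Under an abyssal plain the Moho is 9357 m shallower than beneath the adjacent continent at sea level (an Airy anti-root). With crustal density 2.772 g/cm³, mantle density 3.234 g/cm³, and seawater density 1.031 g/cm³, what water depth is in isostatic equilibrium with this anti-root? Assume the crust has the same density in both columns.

Replacing a thickness d of crust by seawater at the top must be balanced by replacing crust with mantle at the base: d (ρ_c − ρ_w) = a (ρ_m − ρ_c).
d = a (ρ_m − ρ_c)/(ρ_c − ρ_w) = 9357 m × 0.462/1.741 = 2480 m.

2480 m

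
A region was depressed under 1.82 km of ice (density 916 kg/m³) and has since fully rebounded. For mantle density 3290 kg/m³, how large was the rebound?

0.507 km

Removing the load lets mantle flow back in; uplift u satisfies ρ_ice t = ρ_m u.
u = t ρ_ice/ρ_m = 1.82 km × 916/3290 = 0.507 km.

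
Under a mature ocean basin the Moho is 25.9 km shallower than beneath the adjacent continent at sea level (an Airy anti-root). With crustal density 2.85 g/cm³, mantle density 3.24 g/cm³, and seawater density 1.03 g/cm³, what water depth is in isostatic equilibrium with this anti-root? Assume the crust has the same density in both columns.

Replacing a thickness d of crust by seawater at the top must be balanced by replacing crust with mantle at the base: d (ρ_c − ρ_w) = a (ρ_m − ρ_c).
d = a (ρ_m − ρ_c)/(ρ_c − ρ_w) = 25.9 km × 0.39/1.82 = 5.55 km.

5.55 km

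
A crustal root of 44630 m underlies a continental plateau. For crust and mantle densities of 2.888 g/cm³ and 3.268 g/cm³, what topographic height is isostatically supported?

5870 m

Isostatic balance requires: ρ_c h = (ρ_m − ρ_c) r.
h = r (ρ_m − ρ_c) / ρ_c = 44630 m × (3.268 − 2.888) / 2.888 = 5870 m.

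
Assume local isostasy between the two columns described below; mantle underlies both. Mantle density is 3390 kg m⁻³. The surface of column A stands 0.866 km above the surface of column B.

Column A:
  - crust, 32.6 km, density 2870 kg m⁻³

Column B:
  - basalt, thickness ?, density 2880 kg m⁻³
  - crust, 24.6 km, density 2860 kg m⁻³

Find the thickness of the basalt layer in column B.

Take the compensation level at the base of the deeper column (depth z_c below the surface of column A) and equate Σ ρ_i t_i down to z_c; mantle fills any gap and the z_c terms cancel.
Column A: 32.6×2870 + (z_c − 32.6)×3390
Column B: 0.866×0 + x×2880 + 24.6×2860 + (z_c − 0.866 − 24.6 − x)×3390
The z_c×3390 term appears on both sides and cancels. Collect the known terms of each column as K = Σ(ρt)_known − 3390 × (depth of known layers): K_A = 93562 − 3390×32.6 = −16952; K_B = 70356 − 3390×(0.866 + 24.6) = −15973.74.
Balance: K_A = K_B − x×(3390 − 2880), so x = (K_B − K_A)/(3390 − 2880) = 978.26/510 = 1.92 km.

1.92 km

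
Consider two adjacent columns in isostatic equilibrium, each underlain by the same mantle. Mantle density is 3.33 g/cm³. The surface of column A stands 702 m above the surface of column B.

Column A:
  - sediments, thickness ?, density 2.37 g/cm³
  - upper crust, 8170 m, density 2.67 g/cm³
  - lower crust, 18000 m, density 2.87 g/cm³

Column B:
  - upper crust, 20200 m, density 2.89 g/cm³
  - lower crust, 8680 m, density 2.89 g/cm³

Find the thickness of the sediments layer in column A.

Take the compensation level at the base of the deeper column (depth z_c below the surface of column A) and equate Σ ρ_i t_i down to z_c; mantle fills any gap and the z_c terms cancel.
Column A: x×2.37 + 8170×2.67 + 18000×2.87 + (z_c − 26170 − x)×3.33
Column B: 702×0 + 20200×2.89 + 8680×2.89 + (z_c − 702 − 28880)×3.33
The z_c×3.33 term appears on both sides and cancels. Collect the known terms of each column as K = Σ(ρt)_known − 3.33 × (depth of known layers): K_A = 73473.9 − 3.33×26170 = −13672.2; K_B = 83463.2 − 3.33×(702 + 28880) = −15044.86.
Balance: K_A − x×(3.33 − 2.37) = K_B, so x = (K_A − K_B)/(3.33 − 2.37) = 1372.66/0.96 = 1430 m.

1430 m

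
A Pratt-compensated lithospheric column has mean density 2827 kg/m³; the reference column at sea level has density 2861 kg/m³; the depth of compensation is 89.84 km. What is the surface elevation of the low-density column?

ρ_ref D = ρ (D + h) → h = D (ρ_ref − ρ)/ρ.
h = 89.84 km × (2861 − 2827)/2827 = 1.08 km.

1.08 km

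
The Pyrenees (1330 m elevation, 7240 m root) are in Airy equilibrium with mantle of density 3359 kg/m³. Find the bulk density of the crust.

ρ_c h = (ρ_m − ρ_c) r → ρ_c (h + r) = ρ_m r → ρ_c = ρ_m r / (h + r).
ρ_c = 3359 × 7240 m / (1330 m + 7240 m) = 2840 kg/m³.

2840 kg/m³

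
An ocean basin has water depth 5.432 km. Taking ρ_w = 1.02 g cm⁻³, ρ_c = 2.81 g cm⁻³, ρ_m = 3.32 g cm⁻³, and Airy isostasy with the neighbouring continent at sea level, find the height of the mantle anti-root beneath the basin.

Isostatic balance requires: replacing crust with seawater at the top is compensated by replacing crust with mantle at the base: d (ρ_c − ρ_w) = a (ρ_m − ρ_c).
a = d (ρ_c − ρ_w)/(ρ_m − ρ_c) = 5.432 km × 1.79/0.51 = 19.1 km.

19.1 km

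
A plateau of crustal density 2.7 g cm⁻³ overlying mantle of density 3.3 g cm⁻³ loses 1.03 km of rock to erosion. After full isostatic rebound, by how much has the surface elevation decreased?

Rebound u = e ρ_c/ρ_m = 1.03 km × 2.7/3.3 = 0.8427 km.
Net surface drop = e − u = 1.03 km − 0.8427 km = e (ρ_m − ρ_c)/ρ_m = 0.187 km.

0.187 km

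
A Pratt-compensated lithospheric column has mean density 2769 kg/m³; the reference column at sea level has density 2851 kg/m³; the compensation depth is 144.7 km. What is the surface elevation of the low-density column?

ρ_ref D = ρ (D + h) → h = D (ρ_ref − ρ)/ρ.
h = 144.7 km × (2851 − 2769)/2769 = 4.29 km.

4.29 km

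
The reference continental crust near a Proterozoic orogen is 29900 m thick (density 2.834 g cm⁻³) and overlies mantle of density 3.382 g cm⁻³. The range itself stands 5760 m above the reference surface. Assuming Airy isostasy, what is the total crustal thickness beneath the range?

65400 m

Root depth r = h ρ_c / (ρ_m − ρ_c) = 5760 m × 2.834 / 0.548 = 29790 m.
Total thickness = T + h + r = 29900 m + 5760 m + 29790 m = 65400 m.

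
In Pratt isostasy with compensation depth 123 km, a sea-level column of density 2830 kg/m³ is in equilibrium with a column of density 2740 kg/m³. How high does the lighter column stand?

ρ_ref D = ρ (D + h) → h = D (ρ_ref − ρ)/ρ.
h = 123 km × (2830 − 2740)/2740 = 4.04 km.

4.04 km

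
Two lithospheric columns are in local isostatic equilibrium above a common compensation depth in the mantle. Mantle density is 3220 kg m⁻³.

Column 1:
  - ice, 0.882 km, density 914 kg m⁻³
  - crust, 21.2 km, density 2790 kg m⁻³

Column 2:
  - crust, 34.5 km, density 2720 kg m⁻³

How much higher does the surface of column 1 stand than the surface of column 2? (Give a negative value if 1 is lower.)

−1.89 km

For any compensation level in the mantle, the mantle terms cancel and isostasy reduces to e = (Σt_1 − Σt_2) − (Σ(ρt)_1 − Σ(ρt)_2) / ρ_m.
Σt_1 = 22.082 km; Σt_2 = 34.5 km; Σ(ρt)_1 = 59954.148; Σ(ρt)_2 = 93840 (in km·kg m⁻³).
e = (22.082 − 34.5) − (59954.148 − 93840) / 3220 = −1.89 km.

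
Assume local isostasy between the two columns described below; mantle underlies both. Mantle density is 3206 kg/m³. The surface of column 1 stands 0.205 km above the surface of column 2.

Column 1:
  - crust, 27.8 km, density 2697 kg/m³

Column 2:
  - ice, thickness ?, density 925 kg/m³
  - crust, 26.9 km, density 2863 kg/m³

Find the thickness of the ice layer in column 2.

Take the compensation level at the base of the deeper column (depth z_c below the surface of column 1) and equate Σ ρ_i t_i down to z_c; mantle fills any gap and the z_c terms cancel.
Column 1: 27.8×2697 + (z_c − 27.8)×3206
Column 2: 0.205×0 + x×925 + 26.9×2863 + (z_c − 0.205 − 26.9 − x)×3206
The z_c×3206 term appears on both sides and cancels. Collect the known terms of each column as K = Σ(ρt)_known − 3206 × (depth of known layers): K_1 = 74976.6 − 3206×27.8 = −14150.2; K_2 = 77014.7 − 3206×(0.205 + 26.9) = −9883.93.
Balance: K_1 = K_2 − x×(3206 − 925), so x = (K_2 − K_1)/(3206 − 925) = 4266.27/2281 = 1.87 km.

1.87 km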